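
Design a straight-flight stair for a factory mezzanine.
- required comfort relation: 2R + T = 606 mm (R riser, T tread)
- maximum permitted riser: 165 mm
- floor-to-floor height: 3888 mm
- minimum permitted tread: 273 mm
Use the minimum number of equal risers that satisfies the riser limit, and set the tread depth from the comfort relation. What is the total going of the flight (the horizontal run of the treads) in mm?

6486 mm

⌈3888/165⌉ = 24 risers.
Each riser is 3888/24 = 162 mm (≤ 165 mm).
T = 606 − 2·162 = 282 mm, which satisfies the 273 mm minimum.
Treads = 24 − 1 = 23; going = 23 × 282 = 6486 mm.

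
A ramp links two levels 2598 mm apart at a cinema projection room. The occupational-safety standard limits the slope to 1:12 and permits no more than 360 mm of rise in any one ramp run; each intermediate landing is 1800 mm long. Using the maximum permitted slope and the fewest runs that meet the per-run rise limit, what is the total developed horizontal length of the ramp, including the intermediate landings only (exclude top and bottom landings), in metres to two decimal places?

43.78 m

At most 360 each: 2598/360 = 7.22, giving 8 ramp runs. That means 7 intermediate landings.
Ramp run (horizontal) at 1:12: 2598 × 12 = 31176 mm.
7 intermediate landings contribute 7 × 1800 = 12600 mm.
Total developed length = 31176 + 12600 = 43776 mm.
= 43.78 m.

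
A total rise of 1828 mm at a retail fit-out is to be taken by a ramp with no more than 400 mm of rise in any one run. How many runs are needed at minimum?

At most 400 each: 1828/400 = 4.57, giving 5 ramp runs.

5 runs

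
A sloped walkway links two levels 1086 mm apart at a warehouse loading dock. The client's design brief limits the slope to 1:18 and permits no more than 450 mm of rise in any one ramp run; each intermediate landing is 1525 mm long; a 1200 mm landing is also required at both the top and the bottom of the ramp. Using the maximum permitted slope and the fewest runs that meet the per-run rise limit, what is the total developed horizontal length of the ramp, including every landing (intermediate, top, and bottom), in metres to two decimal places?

25.00 m

⌈1086/450⌉ = 3 ramp runs. That means 2 intermediate landings.
Horizontal run for 1086 mm of rise at 1:18 is 1086 × 18 = 19548 mm.
2 intermediate landings contribute 2 × 1525 = 3050 mm.
Top and bottom landings: 2 × 1200 = 2400 mm.
Total = 19548 + 3050 + 2400 = 24998 mm.
= 25.00 m.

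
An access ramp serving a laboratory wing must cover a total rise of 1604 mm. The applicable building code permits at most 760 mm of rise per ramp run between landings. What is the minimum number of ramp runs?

1604 / 760 = 2.111 → round up to 3 ramp runs.

3 runs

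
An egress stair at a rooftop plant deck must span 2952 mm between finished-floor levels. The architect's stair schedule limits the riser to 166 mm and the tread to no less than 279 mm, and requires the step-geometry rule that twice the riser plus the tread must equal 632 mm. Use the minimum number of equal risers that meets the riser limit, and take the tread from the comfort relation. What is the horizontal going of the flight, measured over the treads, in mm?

5168 mm

At most 166 each: 2952/166 = 17.78, giving 18 risers.
Each riser is 2952/18 = 164 mm (≤ 166 mm).
T = 632 − 2·164 = 304 mm, which satisfies the 279 mm minimum.
Treads = 18 − 1 = 17; going = 17 × 304 = 5168 mm.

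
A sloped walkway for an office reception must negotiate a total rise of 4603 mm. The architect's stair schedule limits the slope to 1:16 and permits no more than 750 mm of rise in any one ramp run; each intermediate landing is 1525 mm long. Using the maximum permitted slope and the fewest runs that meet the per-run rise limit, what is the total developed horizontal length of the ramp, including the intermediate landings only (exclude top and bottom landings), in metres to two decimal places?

⌈4603/750⌉ = 7 ramp runs. That means 6 intermediate landings.
Horizontal run for 4603 mm of rise at 1:16 is 4603 × 16 = 73648 mm.
6 intermediate landings contribute 6 × 1525 = 9150 mm.
Total developed length = 73648 + 9150 = 82798 mm.
= 82.80 m.

82.80 m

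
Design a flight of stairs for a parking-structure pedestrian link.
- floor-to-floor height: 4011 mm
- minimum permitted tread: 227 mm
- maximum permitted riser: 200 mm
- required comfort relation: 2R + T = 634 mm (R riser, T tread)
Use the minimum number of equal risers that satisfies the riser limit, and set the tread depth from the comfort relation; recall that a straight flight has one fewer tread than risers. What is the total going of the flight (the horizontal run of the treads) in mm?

At most 200 each: 4011/200 = 20.05, giving 21 risers.
R = 4011 ÷ 21 = 191 mm.
T = 634 − 2·191 = 252 mm, which satisfies the 227 mm minimum.
Going = (21 − 1) × 252 = 5040 mm.

5040 mm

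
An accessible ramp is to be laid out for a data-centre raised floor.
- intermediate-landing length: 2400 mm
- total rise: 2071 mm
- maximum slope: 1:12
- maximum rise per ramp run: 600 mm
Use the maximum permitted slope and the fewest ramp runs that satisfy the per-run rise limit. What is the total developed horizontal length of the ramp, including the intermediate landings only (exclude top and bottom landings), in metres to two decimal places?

2071 / 600 = 3.45, so 4 ramp runs are needed. That means 3 intermediate landings.
Horizontal run for 2071 mm of rise at 1:12 is 2071 × 12 = 24852 mm.
Intermediate landings: 3 × 2400 = 7200 mm.
Total developed length = 24852 + 7200 = 32052 mm.
= 32.05 m.

32.05 m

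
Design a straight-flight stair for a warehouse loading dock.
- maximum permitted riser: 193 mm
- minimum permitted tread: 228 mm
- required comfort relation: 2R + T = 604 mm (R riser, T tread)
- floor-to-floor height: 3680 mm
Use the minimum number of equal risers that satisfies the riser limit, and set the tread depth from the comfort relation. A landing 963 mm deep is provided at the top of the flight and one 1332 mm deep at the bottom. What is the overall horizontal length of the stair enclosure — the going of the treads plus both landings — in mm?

6779 mm

3680 / 193 = 19.07, so 20 risers are needed.
Riser R = 3680 / 20 = 184 mm, within the 193 mm limit.
Tread T = 604 − 2 × 184 = 236 mm (≥ 228 mm).
Going = (20 − 1) × 236 = 4484 mm.
Add landings: 4484 + 963 + 1332 = 6779 mm.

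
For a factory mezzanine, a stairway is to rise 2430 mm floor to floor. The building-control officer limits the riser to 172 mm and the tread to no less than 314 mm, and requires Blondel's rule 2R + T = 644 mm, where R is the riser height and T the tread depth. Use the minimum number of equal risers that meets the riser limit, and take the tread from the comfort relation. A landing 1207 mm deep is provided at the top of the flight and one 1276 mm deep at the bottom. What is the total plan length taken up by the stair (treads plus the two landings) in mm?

2430 / 172 = 14.128 → round up to 15 risers.
Each riser is 2430/15 = 162 mm (≤ 172 mm).
T = 644 − 2·162 = 320 mm, which satisfies the 314 mm minimum.
Treads = 15 − 1 = 14; going = 14 × 320 = 4480 mm.
Enclosure = 4480 + 1207 + 1276 = 6963 mm.

6963 mm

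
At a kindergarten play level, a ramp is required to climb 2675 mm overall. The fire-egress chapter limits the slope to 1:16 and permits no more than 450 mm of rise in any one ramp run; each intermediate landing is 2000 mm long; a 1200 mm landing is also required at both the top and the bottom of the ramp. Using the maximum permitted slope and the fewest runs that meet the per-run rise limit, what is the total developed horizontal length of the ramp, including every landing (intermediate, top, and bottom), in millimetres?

55200 mm

2675 / 450 = 5.94, so 6 ramp runs are needed. That means 5 intermediate landings.
Horizontal run for 2675 mm of rise at 1:16 is 2675 × 16 = 42800 mm.
Intermediate landings: 5 × 2000 = 10000 mm.
Top and bottom landings: 2 × 1200 = 2400 mm.
Total = 42800 + 10000 + 2400 = 55200 mm.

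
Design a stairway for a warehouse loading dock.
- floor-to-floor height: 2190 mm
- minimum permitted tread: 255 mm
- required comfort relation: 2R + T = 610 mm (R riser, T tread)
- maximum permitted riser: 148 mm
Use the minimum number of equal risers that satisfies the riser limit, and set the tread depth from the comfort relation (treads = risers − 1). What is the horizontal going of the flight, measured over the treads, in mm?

4452 mm

⌈2190/148⌉ = 15 risers.
Each riser is 2190/15 = 146 mm (≤ 148 mm).
T = 610 − 2·146 = 318 mm, which satisfies the 255 mm minimum.
Treads = 15 − 1 = 14; going = 14 × 318 = 4452 mm.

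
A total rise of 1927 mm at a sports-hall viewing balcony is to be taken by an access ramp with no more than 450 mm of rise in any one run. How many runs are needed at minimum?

5 runs

1927 / 450 = 4.282 → round up to 5 ramp runs.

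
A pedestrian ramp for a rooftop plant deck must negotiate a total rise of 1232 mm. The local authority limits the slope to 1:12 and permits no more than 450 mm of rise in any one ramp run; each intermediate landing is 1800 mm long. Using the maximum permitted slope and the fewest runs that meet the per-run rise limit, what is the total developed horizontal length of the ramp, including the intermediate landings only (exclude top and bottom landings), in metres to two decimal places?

1232 / 450 = 2.738 → round up to 3 ramp runs. That means 2 intermediate landings.
Horizontal run for 1232 mm of rise at 1:12 is 1232 × 12 = 14784 mm.
Intermediate landings: 2 × 1800 = 3600 mm.
Total developed length = 14784 + 3600 = 18384 mm.
= 18.38 m.

18.38 m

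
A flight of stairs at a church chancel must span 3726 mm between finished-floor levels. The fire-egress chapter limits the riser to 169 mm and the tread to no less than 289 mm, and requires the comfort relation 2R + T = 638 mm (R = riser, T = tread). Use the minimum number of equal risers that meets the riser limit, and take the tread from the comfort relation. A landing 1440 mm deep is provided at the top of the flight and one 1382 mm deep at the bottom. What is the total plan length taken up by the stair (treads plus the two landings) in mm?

9730 mm

3726 / 169 = 22.05, so 23 risers are needed.
R = 3726 ÷ 23 = 162 mm.
T = 638 − 2·162 = 314 mm, which satisfies the 289 mm minimum.
23 risers give 22 treads; going = 22 × 314 = 6908 mm.
Enclosure = 6908 + 1440 + 1382 = 9730 mm.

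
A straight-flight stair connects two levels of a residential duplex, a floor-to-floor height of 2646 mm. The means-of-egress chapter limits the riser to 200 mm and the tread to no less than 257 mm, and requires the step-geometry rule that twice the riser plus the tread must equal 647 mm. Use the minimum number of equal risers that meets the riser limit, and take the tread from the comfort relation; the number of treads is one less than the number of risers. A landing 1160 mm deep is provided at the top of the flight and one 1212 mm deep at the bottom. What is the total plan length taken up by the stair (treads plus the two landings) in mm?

⌈2646/200⌉ = 14 risers.
Riser R = 2646 / 14 = 189 mm, within the 200 mm limit.
T = 647 − 2·189 = 269 mm, which satisfies the 257 mm minimum.
14 risers give 13 treads; going = 13 × 269 = 3497 mm.
Enclosure = 3497 + 1160 + 1212 = 5869 mm.

5869 mm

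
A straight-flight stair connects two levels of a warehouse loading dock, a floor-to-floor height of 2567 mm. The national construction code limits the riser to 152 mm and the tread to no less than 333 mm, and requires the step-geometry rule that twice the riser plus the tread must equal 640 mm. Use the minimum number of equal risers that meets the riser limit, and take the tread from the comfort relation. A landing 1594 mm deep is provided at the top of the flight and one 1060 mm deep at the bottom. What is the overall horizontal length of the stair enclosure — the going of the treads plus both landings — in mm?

8062 mm

2567 / 152 = 16.888 → round up to 17 risers.
Riser R = 2567 / 17 = 151 mm, within the 152 mm limit.
Tread T = 640 − 2 × 151 = 338 mm (≥ 333 mm).
Going = (17 − 1) × 338 = 5408 mm.
Add landings: 5408 + 1594 + 1060 = 8062 mm.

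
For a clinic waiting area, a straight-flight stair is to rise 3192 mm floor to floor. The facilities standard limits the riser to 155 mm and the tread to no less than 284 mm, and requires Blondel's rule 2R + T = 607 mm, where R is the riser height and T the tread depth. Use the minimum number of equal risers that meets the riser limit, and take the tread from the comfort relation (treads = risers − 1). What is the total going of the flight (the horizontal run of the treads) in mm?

3192 / 155 = 20.59, so 21 risers are needed.
Each riser is 3192/21 = 152 mm (≤ 155 mm).
Tread T = 607 − 2 × 152 = 303 mm (≥ 284 mm).
21 risers give 20 treads; going = 20 × 303 = 6060 mm.

6060 mm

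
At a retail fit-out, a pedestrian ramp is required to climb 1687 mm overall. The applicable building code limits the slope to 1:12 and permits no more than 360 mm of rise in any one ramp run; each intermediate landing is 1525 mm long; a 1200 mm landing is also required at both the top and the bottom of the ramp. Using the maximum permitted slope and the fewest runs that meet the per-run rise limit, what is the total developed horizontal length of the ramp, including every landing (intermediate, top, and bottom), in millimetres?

⌈1687/360⌉ = 5 ramp runs. That means 4 intermediate landings.
Horizontal run for 1687 mm of rise at 1:12 is 1687 × 12 = 20244 mm.
Intermediate landings: 4 × 1525 = 6100 mm.
Top and bottom landings: 2 × 1200 = 2400 mm.
Total = 20244 + 6100 + 2400 = 28744 mm.

28744 mm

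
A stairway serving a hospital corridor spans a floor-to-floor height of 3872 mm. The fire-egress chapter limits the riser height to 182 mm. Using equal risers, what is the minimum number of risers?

22 risers

3872 / 182 = 21.275 → round up to 22 risers.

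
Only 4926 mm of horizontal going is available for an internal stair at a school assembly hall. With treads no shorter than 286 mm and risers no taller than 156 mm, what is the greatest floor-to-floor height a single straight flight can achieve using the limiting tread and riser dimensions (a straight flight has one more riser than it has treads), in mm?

2808 mm

Treads that fit: ⌊4926 / 286⌋ = 17.
Risers = treads + 1 = 18.
Maximum height = 18 × 156 = 2808 mm.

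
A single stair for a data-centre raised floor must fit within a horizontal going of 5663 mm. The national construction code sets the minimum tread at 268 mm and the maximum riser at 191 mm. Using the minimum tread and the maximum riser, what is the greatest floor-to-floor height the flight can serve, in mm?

5663 / 268 = 21.13, so 21 treads fit.
Risers = treads + 1 = 22.
Maximum height = 22 × 191 = 4202 mm.

4202 mm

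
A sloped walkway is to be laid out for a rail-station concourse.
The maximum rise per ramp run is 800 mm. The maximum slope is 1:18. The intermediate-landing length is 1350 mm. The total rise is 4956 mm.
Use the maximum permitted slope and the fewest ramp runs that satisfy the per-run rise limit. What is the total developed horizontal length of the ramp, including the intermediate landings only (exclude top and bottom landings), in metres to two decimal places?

97.31 m

4956 / 800 = 6.195 → round up to 7 ramp runs. That means 6 intermediate landings.
Ramp run (horizontal) at 1:18: 4956 × 18 = 89208 mm.
6 intermediate landings contribute 6 × 1350 = 8100 mm.
Developed length = 89208 + 8100 = 97308 mm.
= 97.31 m.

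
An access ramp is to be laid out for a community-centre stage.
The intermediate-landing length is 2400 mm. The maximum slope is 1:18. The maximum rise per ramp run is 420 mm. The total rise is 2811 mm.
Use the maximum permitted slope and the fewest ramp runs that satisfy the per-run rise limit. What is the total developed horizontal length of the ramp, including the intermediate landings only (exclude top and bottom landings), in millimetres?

64998 mm

2811 / 420 = 6.693 → round up to 7 ramp runs. That means 6 intermediate landings.
Ramp run (horizontal) at 1:18: 2811 × 18 = 50598 mm.
Intermediate landings: 6 × 2400 = 14400 mm.
Developed length = 50598 + 14400 = 64998 mm.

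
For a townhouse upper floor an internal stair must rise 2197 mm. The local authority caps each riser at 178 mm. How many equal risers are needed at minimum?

2197 / 178 = 12.34, so 13 risers are needed.

13 risers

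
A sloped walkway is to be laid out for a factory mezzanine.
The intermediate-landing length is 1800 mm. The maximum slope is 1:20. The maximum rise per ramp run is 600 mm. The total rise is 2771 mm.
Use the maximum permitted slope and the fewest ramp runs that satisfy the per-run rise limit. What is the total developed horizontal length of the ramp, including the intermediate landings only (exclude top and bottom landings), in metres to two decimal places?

2771 / 600 = 4.618 → round up to 5 ramp runs. That means 4 intermediate landings.
Ramp run (horizontal) at 1:20: 2771 × 20 = 55420 mm.
4 intermediate landings contribute 4 × 1800 = 7200 mm.
Total developed length = 55420 + 7200 = 62620 mm.
= 62.62 m.

62.62 m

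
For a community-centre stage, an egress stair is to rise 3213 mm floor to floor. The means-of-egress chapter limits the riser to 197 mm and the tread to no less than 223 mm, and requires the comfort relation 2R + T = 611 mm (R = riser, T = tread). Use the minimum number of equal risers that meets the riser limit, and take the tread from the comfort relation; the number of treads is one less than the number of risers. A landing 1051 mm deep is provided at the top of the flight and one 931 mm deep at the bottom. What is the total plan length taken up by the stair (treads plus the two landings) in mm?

5710 mm

At most 197 each: 3213/197 = 16.31, giving 17 risers.
Riser R = 3213 / 17 = 189 mm, within the 197 mm limit.
Tread T = 611 − 2 × 189 = 233 mm (≥ 223 mm).
Going = (17 − 1) × 233 = 3728 mm.
Enclosure = 3728 + 1051 + 931 = 5710 mm.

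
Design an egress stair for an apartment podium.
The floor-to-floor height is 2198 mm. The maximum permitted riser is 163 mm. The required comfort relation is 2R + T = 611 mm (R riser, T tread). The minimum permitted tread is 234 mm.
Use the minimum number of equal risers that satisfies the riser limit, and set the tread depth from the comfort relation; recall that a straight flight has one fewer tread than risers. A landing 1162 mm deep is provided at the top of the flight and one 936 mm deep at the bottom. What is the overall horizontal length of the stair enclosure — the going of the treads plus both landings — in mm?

5959 mm

At most 163 each: 2198/163 = 13.48, giving 14 risers.
Each riser is 2198/14 = 157 mm (≤ 163 mm).
T = 611 − 2·157 = 297 mm, which satisfies the 234 mm minimum.
14 risers give 13 treads; going = 13 × 297 = 3861 mm.
Enclosure = 3861 + 1162 + 936 = 5959 mm.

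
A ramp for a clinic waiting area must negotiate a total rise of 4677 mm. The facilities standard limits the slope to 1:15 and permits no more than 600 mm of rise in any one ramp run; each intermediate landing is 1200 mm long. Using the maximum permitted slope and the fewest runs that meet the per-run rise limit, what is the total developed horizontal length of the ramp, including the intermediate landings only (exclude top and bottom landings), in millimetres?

78555 mm

4677 / 600 = 7.795 → round up to 8 ramp runs. That means 7 intermediate landings.
Ramp run (horizontal) at 1:15: 4677 × 15 = 70155 mm.
Intermediate landings: 7 × 1200 = 8400 mm.
Total developed length = 70155 + 8400 = 78555 mm.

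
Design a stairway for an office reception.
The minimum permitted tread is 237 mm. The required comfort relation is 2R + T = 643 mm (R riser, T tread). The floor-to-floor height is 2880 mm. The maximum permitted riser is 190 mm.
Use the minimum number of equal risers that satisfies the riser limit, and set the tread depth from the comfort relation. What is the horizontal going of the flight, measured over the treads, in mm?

⌈2880/190⌉ = 16 risers.
R = 2880 ÷ 16 = 180 mm.
T = 643 − 2·180 = 283 mm, which satisfies the 237 mm minimum.
Going = (16 − 1) × 283 = 4245 mm.

4245 mm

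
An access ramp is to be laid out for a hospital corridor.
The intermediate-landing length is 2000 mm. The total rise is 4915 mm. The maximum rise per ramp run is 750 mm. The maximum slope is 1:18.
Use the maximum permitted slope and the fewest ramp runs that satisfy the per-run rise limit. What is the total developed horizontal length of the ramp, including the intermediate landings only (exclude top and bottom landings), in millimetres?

4915 / 750 = 6.55, so 7 ramp runs are needed. That means 6 intermediate landings.
Ramp run (horizontal) at 1:18: 4915 × 18 = 88470 mm.
Intermediate landings: 6 × 2000 = 12000 mm.
Total developed length = 88470 + 12000 = 100470 mm.

100470 mm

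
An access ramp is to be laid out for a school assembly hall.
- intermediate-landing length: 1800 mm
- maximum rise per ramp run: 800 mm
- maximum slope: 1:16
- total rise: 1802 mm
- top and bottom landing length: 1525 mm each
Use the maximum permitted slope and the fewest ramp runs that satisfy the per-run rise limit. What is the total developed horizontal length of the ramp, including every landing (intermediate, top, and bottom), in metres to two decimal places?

35.48 m

At most 800 each: 1802/800 = 2.25, giving 3 ramp runs. That means 2 intermediate landings.
Horizontal run for 1802 mm of rise at 1:16 is 1802 × 16 = 28832 mm.
2 intermediate landings contribute 2 × 1800 = 3600 mm.
Top and bottom landings: 2 × 1525 = 3050 mm.
Total = 28832 + 3600 + 3050 = 35482 mm.
= 35.48 m.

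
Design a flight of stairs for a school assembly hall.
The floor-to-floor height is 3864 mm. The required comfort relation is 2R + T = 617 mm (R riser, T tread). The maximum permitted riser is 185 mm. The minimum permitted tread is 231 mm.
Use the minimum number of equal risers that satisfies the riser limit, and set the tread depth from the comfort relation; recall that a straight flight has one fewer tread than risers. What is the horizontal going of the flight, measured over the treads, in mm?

At most 185 each: 3864/185 = 20.89, giving 21 risers.
Riser R = 3864 / 21 = 184 mm, within the 185 mm limit.
From 2R + T = 617: T = 617 − 368 = 249 mm.
Going = (21 − 1) × 249 = 4980 mm.

4980 mm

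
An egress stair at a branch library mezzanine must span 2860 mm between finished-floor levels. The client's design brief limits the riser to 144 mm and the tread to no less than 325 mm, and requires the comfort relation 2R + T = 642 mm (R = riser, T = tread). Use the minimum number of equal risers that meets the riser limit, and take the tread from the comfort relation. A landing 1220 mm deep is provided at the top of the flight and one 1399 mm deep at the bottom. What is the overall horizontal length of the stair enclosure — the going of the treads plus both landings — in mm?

At most 144 each: 2860/144 = 19.86, giving 20 risers.
R = 2860 ÷ 20 = 143 mm.
Tread T = 642 − 2 × 143 = 356 mm (≥ 325 mm).
20 risers give 19 treads; going = 19 × 356 = 6764 mm.
Add landings: 6764 + 1220 + 1399 = 9383 mm.

9383 mm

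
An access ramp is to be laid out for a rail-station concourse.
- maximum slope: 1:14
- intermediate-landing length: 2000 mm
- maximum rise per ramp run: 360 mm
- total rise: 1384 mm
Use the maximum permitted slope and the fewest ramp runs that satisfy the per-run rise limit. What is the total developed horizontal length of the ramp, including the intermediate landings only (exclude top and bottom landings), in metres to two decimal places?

25.38 m

1384 / 360 = 3.844 → round up to 4 ramp runs. That means 3 intermediate landings.
Horizontal run for 1384 mm of rise at 1:14 is 1384 × 14 = 19376 mm.
3 intermediate landings contribute 3 × 2000 = 6000 mm.
Total developed length = 19376 + 6000 = 25376 mm.
= 25.38 m.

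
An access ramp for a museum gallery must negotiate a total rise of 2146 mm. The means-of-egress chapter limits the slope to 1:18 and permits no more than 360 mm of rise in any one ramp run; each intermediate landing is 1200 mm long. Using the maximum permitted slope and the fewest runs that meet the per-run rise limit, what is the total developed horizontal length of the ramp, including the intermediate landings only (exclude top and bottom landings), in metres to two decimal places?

⌈2146/360⌉ = 6 ramp runs. That means 5 intermediate landings.
Ramp run (horizontal) at 1:18: 2146 × 18 = 38628 mm.
5 intermediate landings contribute 5 × 1200 = 6000 mm.
Developed length = 38628 + 6000 = 44628 mm.
= 44.63 m.

44.63 m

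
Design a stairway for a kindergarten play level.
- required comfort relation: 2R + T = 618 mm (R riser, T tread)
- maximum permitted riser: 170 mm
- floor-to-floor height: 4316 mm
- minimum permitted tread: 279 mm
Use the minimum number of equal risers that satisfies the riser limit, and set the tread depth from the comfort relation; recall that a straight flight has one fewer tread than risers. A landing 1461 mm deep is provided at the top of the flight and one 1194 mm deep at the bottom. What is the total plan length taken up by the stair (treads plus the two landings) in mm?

9805 mm

4316 / 170 = 25.388 → round up to 26 risers.
Each riser is 4316/26 = 166 mm (≤ 170 mm).
Tread T = 618 − 2 × 166 = 286 mm (≥ 279 mm).
26 risers give 25 treads; going = 25 × 286 = 7150 mm.
Add landings: 7150 + 1461 + 1194 = 9805 mm.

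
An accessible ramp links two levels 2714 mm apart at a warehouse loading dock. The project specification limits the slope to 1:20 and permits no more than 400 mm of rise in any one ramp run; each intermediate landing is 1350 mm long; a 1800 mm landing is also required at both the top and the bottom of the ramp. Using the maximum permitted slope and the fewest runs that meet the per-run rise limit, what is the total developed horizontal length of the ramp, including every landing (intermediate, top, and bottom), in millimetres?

2714 / 400 = 6.79, so 7 ramp runs are needed. That means 6 intermediate landings.
Ramp run (horizontal) at 1:20: 2714 × 20 = 54280 mm.
6 intermediate landings contribute 6 × 1350 = 8100 mm.
Top and bottom landings: 2 × 1800 = 3600 mm.
Total = 54280 + 8100 + 3600 = 65980 mm.

65980 mm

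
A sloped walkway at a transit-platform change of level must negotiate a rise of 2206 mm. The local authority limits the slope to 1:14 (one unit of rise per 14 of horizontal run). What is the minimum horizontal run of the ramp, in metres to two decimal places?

Run = rise × 14 = 2206 × 14 = 30884 mm.
30884 mm = 30.88 m.

30.88 m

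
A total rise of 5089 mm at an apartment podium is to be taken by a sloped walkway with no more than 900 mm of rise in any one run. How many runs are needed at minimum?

5089 / 900 = 5.65, so 6 ramp runs are needed.

6 runs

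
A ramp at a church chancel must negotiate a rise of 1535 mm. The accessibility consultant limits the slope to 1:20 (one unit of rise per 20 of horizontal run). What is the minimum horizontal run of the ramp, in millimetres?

30700 mm

Run = rise × 20 = 1535 × 20 = 30700 mm.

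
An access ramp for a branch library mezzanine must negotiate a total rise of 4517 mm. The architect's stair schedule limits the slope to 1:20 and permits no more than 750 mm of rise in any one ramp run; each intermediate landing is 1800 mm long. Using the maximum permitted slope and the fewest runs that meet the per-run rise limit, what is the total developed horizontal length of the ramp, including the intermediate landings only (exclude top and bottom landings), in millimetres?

⌈4517/750⌉ = 7 ramp runs. That means 6 intermediate landings.
Ramp run (horizontal) at 1:20: 4517 × 20 = 90340 mm.
Intermediate landings: 6 × 1800 = 10800 mm.
Total developed length = 90340 + 10800 = 101140 mm.

101140 mm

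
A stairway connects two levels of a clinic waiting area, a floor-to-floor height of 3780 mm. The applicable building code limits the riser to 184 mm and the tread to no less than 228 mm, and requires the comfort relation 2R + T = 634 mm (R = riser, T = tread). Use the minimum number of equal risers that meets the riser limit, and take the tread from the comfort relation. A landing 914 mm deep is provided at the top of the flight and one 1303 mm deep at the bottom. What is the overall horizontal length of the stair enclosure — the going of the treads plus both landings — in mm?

3780 / 184 = 20.54, so 21 risers are needed.
R = 3780 ÷ 21 = 180 mm.
Tread T = 634 − 2 × 180 = 274 mm (≥ 228 mm).
Treads = 21 − 1 = 20; going = 20 × 274 = 5480 mm.
Enclosure = 5480 + 914 + 1303 = 7697 mm.

7697 mm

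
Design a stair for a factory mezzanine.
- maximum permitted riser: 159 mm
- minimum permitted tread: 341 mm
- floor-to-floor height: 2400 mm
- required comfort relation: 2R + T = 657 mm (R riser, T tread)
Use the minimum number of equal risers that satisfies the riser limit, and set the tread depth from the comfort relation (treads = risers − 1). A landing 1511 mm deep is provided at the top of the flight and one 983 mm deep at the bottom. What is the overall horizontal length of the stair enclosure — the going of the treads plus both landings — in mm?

7849 mm

2400 / 159 = 15.09, so 16 risers are needed.
Each riser is 2400/16 = 150 mm (≤ 159 mm).
T = 657 − 2·150 = 357 mm, which satisfies the 341 mm minimum.
16 risers give 15 treads; going = 15 × 357 = 5355 mm.
Enclosure = 5355 + 1511 + 983 = 7849 mm.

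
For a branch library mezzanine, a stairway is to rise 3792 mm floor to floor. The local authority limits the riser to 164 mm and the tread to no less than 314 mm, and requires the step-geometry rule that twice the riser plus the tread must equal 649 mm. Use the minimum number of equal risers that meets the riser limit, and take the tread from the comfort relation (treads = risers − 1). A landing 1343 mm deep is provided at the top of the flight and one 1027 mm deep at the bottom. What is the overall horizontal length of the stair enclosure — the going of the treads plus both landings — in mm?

10029 mm

3792 / 164 = 23.122 → round up to 24 risers.
R = 3792 ÷ 24 = 158 mm.
T = 649 − 2·158 = 333 mm, which satisfies the 314 mm minimum.
Going = (24 − 1) × 333 = 7659 mm.
Enclosure = 7659 + 1343 + 1027 = 10029 mm.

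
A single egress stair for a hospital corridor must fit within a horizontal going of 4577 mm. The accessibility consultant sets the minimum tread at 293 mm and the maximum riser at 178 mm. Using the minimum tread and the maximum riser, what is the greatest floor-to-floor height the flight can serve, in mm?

4577 / 293 = 15.62, so 15 treads fit.
Risers = treads + 1 = 16.
Maximum height = 16 × 178 = 2848 mm.

2848 mm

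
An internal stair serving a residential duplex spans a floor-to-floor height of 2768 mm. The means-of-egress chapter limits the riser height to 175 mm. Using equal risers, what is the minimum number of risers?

16 risers

2768 / 175 = 15.82, so 16 risers are needed.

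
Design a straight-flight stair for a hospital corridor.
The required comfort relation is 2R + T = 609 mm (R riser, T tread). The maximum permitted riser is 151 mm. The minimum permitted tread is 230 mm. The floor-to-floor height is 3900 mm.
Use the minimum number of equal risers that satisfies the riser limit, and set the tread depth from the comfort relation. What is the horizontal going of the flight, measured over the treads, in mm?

3900 / 151 = 25.828 → round up to 26 risers.
Each riser is 3900/26 = 150 mm (≤ 151 mm).
Tread T = 609 − 2 × 150 = 309 mm (≥ 230 mm).
Treads = 26 − 1 = 25; going = 25 × 309 = 7725 mm.

7725 mm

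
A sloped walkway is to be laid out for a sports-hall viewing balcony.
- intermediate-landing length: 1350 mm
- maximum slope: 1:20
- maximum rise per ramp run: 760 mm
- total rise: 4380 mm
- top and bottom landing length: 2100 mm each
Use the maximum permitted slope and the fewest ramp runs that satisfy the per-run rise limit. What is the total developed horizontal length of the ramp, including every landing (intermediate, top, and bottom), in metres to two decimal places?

98.55 m

4380 / 760 = 5.76, so 6 ramp runs are needed. That means 5 intermediate landings.
Horizontal run for 4380 mm of rise at 1:20 is 4380 × 20 = 87600 mm.
Intermediate landings: 5 × 1350 = 6750 mm.
Top and bottom landings: 2 × 2100 = 4200 mm.
Total = 87600 + 6750 + 4200 = 98550 mm.
= 98.55 m.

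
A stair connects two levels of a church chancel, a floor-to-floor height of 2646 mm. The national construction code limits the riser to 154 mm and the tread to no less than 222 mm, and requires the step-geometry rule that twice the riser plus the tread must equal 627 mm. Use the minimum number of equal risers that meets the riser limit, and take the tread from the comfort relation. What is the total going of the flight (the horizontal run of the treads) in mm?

2646 / 154 = 17.18, so 18 risers are needed.
Riser R = 2646 / 18 = 147 mm, within the 154 mm limit.
From 2R + T = 627: T = 627 − 294 = 333 mm.
Going = (18 − 1) × 333 = 5661 mm.

5661 mm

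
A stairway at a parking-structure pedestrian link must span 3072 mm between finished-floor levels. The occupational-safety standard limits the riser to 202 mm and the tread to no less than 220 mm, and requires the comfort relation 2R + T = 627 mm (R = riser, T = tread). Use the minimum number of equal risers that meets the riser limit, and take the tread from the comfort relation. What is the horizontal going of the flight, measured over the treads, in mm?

3645 mm

3072 / 202 = 15.21, so 16 risers are needed.
R = 3072 ÷ 16 = 192 mm.
From 2R + T = 627: T = 627 − 384 = 243 mm.
Going = (16 − 1) × 243 = 3645 mm.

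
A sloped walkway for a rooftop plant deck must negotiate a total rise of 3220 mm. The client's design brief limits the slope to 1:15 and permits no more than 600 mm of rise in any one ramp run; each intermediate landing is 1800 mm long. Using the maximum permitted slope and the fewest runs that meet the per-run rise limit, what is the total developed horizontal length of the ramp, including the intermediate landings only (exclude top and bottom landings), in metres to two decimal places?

57.30 m

3220 / 600 = 5.37, so 6 ramp runs are needed. That means 5 intermediate landings.
Horizontal run for 3220 mm of rise at 1:15 is 3220 × 15 = 48300 mm.
Intermediate landings: 5 × 1800 = 9000 mm.
Total developed length = 48300 + 9000 = 57300 mm.
= 57.30 m.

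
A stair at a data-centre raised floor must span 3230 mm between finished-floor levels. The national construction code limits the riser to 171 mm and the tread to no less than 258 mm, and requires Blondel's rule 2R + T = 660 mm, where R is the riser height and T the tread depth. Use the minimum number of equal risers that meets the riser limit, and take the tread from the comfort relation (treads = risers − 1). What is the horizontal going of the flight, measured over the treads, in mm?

5760 mm

3230 / 171 = 18.89, so 19 risers are needed.
R = 3230 ÷ 19 = 170 mm.
T = 660 − 2·170 = 320 mm, which satisfies the 258 mm minimum.
Treads = 19 − 1 = 18; going = 18 × 320 = 5760 mm.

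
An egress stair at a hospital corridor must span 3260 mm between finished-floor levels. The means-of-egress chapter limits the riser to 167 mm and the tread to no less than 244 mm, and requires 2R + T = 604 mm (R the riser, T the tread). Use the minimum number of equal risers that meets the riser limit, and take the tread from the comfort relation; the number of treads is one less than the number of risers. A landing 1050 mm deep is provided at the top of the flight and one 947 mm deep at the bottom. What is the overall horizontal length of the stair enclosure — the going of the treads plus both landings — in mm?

7279 mm

3260 / 167 = 19.52, so 20 risers are needed.
R = 3260 ÷ 20 = 163 mm.
Tread T = 604 − 2 × 163 = 278 mm (≥ 244 mm).
Going = (20 − 1) × 278 = 5282 mm.
Enclosure = 5282 + 1050 + 947 = 7279 mm.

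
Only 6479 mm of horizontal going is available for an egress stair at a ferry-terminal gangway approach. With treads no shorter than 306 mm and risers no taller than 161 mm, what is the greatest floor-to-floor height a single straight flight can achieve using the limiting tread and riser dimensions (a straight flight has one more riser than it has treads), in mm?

6479 / 306 = 21.17, so 21 treads fit.
Risers = treads + 1 = 22.
Maximum height = 22 × 161 = 3542 mm.

3542 mm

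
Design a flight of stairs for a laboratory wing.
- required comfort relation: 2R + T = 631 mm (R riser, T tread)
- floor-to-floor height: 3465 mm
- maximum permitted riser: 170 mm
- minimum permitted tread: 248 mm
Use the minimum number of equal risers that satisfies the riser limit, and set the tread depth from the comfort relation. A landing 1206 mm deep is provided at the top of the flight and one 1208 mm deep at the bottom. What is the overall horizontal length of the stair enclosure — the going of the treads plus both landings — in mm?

3465 / 170 = 20.38, so 21 risers are needed.
R = 3465 ÷ 21 = 165 mm.
T = 631 − 2·165 = 301 mm, which satisfies the 248 mm minimum.
Treads = 21 − 1 = 20; going = 20 × 301 = 6020 mm.
Add landings: 6020 + 1206 + 1208 = 8434 mm.

8434 mm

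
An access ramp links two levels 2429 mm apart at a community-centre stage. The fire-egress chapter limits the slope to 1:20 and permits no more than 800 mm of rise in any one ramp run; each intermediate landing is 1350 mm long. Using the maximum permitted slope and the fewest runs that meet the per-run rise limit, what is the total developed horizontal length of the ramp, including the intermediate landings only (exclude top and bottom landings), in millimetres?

52630 mm

2429 / 800 = 3.036 → round up to 4 ramp runs. That means 3 intermediate landings.
Horizontal run for 2429 mm of rise at 1:20 is 2429 × 20 = 48580 mm.
Intermediate landings: 3 × 1350 = 4050 mm.
Total developed length = 48580 + 4050 = 52630 mm.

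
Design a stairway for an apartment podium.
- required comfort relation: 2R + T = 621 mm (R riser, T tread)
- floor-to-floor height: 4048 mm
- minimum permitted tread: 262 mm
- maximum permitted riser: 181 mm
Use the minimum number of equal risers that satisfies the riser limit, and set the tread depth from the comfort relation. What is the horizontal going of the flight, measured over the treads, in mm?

4048 / 181 = 22.365 → round up to 23 risers.
Each riser is 4048/23 = 176 mm (≤ 181 mm).
Tread T = 621 − 2 × 176 = 269 mm (≥ 262 mm).
Going = (23 − 1) × 269 = 5918 mm.

5918 mm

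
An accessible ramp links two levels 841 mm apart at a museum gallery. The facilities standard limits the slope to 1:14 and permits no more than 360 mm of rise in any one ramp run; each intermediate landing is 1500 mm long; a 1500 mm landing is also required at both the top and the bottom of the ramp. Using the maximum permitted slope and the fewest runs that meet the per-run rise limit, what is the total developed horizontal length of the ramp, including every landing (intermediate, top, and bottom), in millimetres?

⌈841/360⌉ = 3 ramp runs. That means 2 intermediate landings.
Horizontal run for 841 mm of rise at 1:14 is 841 × 14 = 11774 mm.
Intermediate landings: 2 × 1500 = 3000 mm.
Top and bottom landings: 2 × 1500 = 3000 mm.
Total = 11774 + 3000 + 3000 = 17774 mm.

17774 mm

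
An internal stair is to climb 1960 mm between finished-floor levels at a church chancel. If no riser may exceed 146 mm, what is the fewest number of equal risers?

14 risers

At most 146 each: 1960/146 = 13.42, giving 14 risers.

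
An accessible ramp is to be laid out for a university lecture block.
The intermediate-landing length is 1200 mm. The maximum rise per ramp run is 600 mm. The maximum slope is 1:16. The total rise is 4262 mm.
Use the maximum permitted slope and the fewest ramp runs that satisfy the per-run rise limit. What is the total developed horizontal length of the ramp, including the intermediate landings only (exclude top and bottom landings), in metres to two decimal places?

76.59 m

At most 600 each: 4262/600 = 7.10, giving 8 ramp runs. That means 7 intermediate landings.
Ramp run (horizontal) at 1:16: 4262 × 16 = 68192 mm.
Intermediate landings: 7 × 1200 = 8400 mm.
Total developed length = 68192 + 8400 = 76592 mm.
= 76.59 m.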